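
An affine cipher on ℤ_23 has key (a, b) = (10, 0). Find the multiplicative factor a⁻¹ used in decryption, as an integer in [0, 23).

7

Apply the Euclidean algorithm to 23 and 10:
23 = 2*10 + 3
10 = 3*3 + 1
3 = 3*1 + 0
The gcd is 1. Working backward:
1 = 10 − 3·3
1 = −3·23 + 7·10
So 10·7 ≡ 1 (mod 23).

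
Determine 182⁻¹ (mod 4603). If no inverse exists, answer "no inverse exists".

2605

Run Euclid on (4603, 182):
4603 = 25×182 + 53
182 = 3×53 + 23
53 = 2×23 + 7
23 = 3×7 + 2
7 = 3×2 + 1
2 = 2×1 + 0
Since gcd(182, 4603) = 1, back-substitute to write 1 as a combination:
1 = 7 − 3·2
1 = −3·23 + 10·7
1 = 10·53 − 23·23
1 = −23·182 + 79·53
1 = 79·4603 − 1998·182
Thus 182·(-1998) ≡ 1 (mod 4603); reducing, -1998 mod 4603 = 2605.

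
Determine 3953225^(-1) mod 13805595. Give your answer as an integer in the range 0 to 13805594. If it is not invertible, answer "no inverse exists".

no inverse exists

Euclidean algorithm on 13805595, 3953225:
13805595 = 3×3953225 + 1945920
3953225 = 2×1945920 + 61385
1945920 = 31×61385 + 42985
61385 = 1×42985 + 18400
42985 = 2×18400 + 6185
18400 = 2×6185 + 6030
6185 = 1×6030 + 155
6030 = 38×155 + 140
155 = 1×140 + 15
140 = 9×15 + 5
15 = 3×5 + 0
Since gcd = 5 > 1, 3953225 is not a unit mod 13805595.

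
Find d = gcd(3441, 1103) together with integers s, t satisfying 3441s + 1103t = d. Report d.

1

Euclidean algorithm:
3441 = 3·1103 + 132
1103 = 8·132 + 47
132 = 2·47 + 38
47 = 1·38 + 9
38 = 4·9 + 2
9 = 4·2 + 1
2 = 2·1 + 0
gcd(3441, 1103) = 1.
Back-substituting:
1 = 9 − 4·2
1 = −4·38 + 17·9
1 = 17·47 − 21·38
1 = −21·132 + 59·47
1 = 59·1103 − 493·132
1 = −493·3441 + 1538·1103
So 1 = (-493)·3441 + (1538)·1103.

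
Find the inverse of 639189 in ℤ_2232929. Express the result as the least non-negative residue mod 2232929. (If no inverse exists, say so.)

Extended Euclidean algorithm:
2232929 = 3×639189 + 315362
639189 = 2×315362 + 8465
315362 = 37×8465 + 2157
8465 = 3×2157 + 1994
2157 = 1×1994 + 163
1994 = 12×163 + 38
163 = 4×38 + 11
38 = 3×11 + 5
11 = 2×5 + 1
5 = 5×1 + 0
Since gcd(639189, 2232929) = 1, back-substitute to write 1 as a combination:
1 = 11 − 2·5
1 = −2·38 + 7·11
1 = 7·163 − 30·38
1 = −30·1994 + 367·163
1 = 367·2157 − 397·1994
1 = −397·8465 + 1558·2157
1 = 1558·315362 − 58043·8465
1 = −58043·639189 + 117644·315362
1 = 117644·2232929 − 410975·639189
Hence 639189⁻¹ ≡ -410975 ≡ 1821954 (mod 2232929).

1821954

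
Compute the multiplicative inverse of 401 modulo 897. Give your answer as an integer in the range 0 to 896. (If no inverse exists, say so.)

Extended Euclidean algorithm:
897 = 2×401 + 95
401 = 4×95 + 21
95 = 4×21 + 11
21 = 1×11 + 10
11 = 1×10 + 1
10 = 10×1 + 0
Since gcd(401, 897) = 1, back-substitute to write 1 as a combination:
1 = 11 − 10
1 = −21 + 2·11
1 = 2·95 − 9·21
1 = −9·401 + 38·95
1 = 38·897 − 85·401
Hence 401⁻¹ ≡ -85 ≡ 812 (mod 897).

812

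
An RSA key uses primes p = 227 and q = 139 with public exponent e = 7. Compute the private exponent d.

φ(n) = (p−1)(q−1) = 226·138 = 31188.
Need d with 7·d ≡ 1 (mod 31188). Apply the extended Euclidean algorithm:
31188 = 4455·7 + 3
7 = 2·3 + 1
3 = 3·1 + 0
Back-substitute:
1 = 7 − 2·3
1 = −2·31188 + 8911·7
So 7·8911 ≡ 1 (mod 31188), hence d = 8911.

8911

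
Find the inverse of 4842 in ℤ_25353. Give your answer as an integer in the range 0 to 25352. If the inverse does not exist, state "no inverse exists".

no inverse exists

Compute gcd(4842, 25353):
25353 = 5×4842 + 1143
4842 = 4×1143 + 270
1143 = 4×270 + 63
270 = 4×63 + 18
63 = 3×18 + 9
18 = 2×9 + 0
Since gcd = 9 > 1, 4842 is not a unit mod 25353.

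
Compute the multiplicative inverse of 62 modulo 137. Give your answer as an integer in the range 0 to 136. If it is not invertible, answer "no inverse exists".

Run Euclid on (137, 62):
137 = 2·62 + 13
62 = 4·13 + 10
13 = 1·10 + 3
10 = 3·3 + 1
3 = 3·1 + 0
Since gcd(62, 137) = 1, back-substitute to write 1 as a combination:
1 = 10 − 3·3
1 = −3·13 + 4·10
1 = 4·62 − 19·13
1 = −19·137 + 42·62
So 62·42 ≡ 1 (mod 137).

42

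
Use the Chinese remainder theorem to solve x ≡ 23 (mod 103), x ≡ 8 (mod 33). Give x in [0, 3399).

Write x = 23 + 103·k. Then 103·k ≡ 8 − 23 ≡ 18 (mod 33).
Need 103⁻¹ mod 33. Extended Euclid on (33, 4):
33 = 8×4 + 1
4 = 4×1 + 0
Back-substitute:
1 = 33 − 8·4
103⁻¹ ≡ 25 (mod 33), so k ≡ 25·18 ≡ 21 (mod 33).
x = 23 + 103·21 = 2186.

2186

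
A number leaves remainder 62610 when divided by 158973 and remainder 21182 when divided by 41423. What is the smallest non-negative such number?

1520162436

Write x = 62610 + 158973·k. Then 158973·k ≡ 21182 − 62610 ≡ 41418 (mod 41423).
Need 158973⁻¹ mod 41423. Extended Euclid on (41423, 34704):
41423 = 1·34704 + 6719
34704 = 5·6719 + 1109
6719 = 6·1109 + 65
1109 = 17·65 + 4
65 = 16·4 + 1
4 = 4·1 + 0
Back-substitute:
1 = 65 − 16·4
1 = −16·1109 + 273·65
1 = 273·6719 − 1654·1109
1 = −1654·34704 + 8543·6719
1 = 8543·41423 − 10197·34704
158973⁻¹ ≡ 31226 (mod 41423), so k ≡ 31226·41418 ≡ 9562 (mod 41423).
x = 62610 + 158973·9562 = 1520162436.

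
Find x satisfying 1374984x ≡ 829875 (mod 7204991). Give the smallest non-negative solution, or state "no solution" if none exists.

1208834

First find gcd(1374984, 7204991):
7204991 = 5·1374984 + 330071
1374984 = 4·330071 + 54700
330071 = 6·54700 + 1871
54700 = 29·1871 + 441
1871 = 4·441 + 107
441 = 4·107 + 13
107 = 8·13 + 3
13 = 4·3 + 1
3 = 3·1 + 0
gcd = 1, so a unique solution mod 7204991 exists.
Back-substitute for the Bézout coefficients:
1 = 13 − 4·3
1 = −4·107 + 33·13
1 = 33·441 − 136·107
1 = −136·1871 + 577·441
1 = 577·54700 − 16869·1871
1 = −16869·330071 + 101791·54700
1 = 101791·1374984 − 424033·330071
1 = −424033·7204991 + 2221956·1374984
So 1374984·(2221956) ≡ 1 (mod 7204991), giving 1374984⁻¹ ≡ 2221956.
x ≡ 1374984⁻¹·829875 ≡ 2221956·829875 ≡ 1208834 (mod 7204991).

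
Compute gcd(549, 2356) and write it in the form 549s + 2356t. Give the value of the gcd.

1

Apply Euclid's algorithm to 2356 and 549:
2356 = 4·549 + 160
549 = 3·160 + 69
160 = 2·69 + 22
69 = 3·22 + 3
22 = 7·3 + 1
3 = 3·1 + 0
gcd(549, 2356) = 1.
Express as a combination:
1 = 22 − 7·3
1 = −7·69 + 22·22
1 = 22·160 − 51·69
1 = −51·549 + 175·160
1 = 175·2356 − 751·549
So 1 = (175)·2356 + (-751)·549.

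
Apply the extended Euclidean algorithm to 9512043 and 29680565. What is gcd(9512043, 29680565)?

1

Apply Euclid's algorithm to 29680565 and 9512043:
29680565 = 3×9512043 + 1144436
9512043 = 8×1144436 + 356555
1144436 = 3×356555 + 74771
356555 = 4×74771 + 57471
74771 = 1×57471 + 17300
57471 = 3×17300 + 5571
17300 = 3×5571 + 587
5571 = 9×587 + 288
587 = 2×288 + 11
288 = 26×11 + 2
11 = 5×2 + 1
2 = 2×1 + 0
gcd(9512043, 29680565) = 1.
Back-substituting:
1 = 11 − 5·2
1 = −5·288 + 131·11
1 = 131·587 − 267·288
1 = −267·5571 + 2534·587
1 = 2534·17300 − 7869·5571
1 = −7869·57471 + 26141·17300
1 = 26141·74771 − 34010·57471
1 = −34010·356555 + 162181·74771
1 = 162181·1144436 − 520553·356555
1 = −520553·9512043 + 4326605·1144436
1 = 4326605·29680565 − 13500368·9512043
So 1 = (4326605)·29680565 + (-13500368)·9512043.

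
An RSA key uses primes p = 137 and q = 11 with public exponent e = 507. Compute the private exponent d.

φ(n) = (p−1)(q−1) = 136·10 = 1360.
Need d with 507·d ≡ 1 (mod 1360). Apply the extended Euclidean algorithm:
1360 = 2·507 + 346
507 = 1·346 + 161
346 = 2·161 + 24
161 = 6·24 + 17
24 = 1·17 + 7
17 = 2·7 + 3
7 = 2·3 + 1
3 = 3·1 + 0
Back-substitute:
1 = 7 − 2·3
1 = −2·17 + 5·7
1 = 5·24 − 7·17
1 = −7·161 + 47·24
1 = 47·346 − 101·161
1 = −101·507 + 148·346
1 = 148·1360 − 397·507
So 507·(-397) ≡ 1 (mod 1360), hence d ≡ -397 ≡ 963 (mod 1360).

963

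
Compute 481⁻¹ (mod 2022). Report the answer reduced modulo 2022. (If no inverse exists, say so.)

1795

Run Euclid on (2022, 481):
2022 = 4·481 + 98
481 = 4·98 + 89
98 = 1·89 + 9
89 = 9·9 + 8
9 = 1·8 + 1
8 = 8·1 + 0
gcd = 1, so the inverse exists. Back-substitute:
1 = 9 − 8
1 = −89 + 10·9
1 = 10·98 − 11·89
1 = −11·481 + 54·98
1 = 54·2022 − 227·481
So 481·(-227) ≡ 1 (mod 2022), and -227 ≡ 1795 (mod 2022).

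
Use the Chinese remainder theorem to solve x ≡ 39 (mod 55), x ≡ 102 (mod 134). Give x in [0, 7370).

Write x = 39 + 55·k. Then 55·k ≡ 102 − 39 ≡ 63 (mod 134).
Need 55⁻¹ mod 134. Extended Euclid on (134, 55):
134 = 2·55 + 24
55 = 2·24 + 7
24 = 3·7 + 3
7 = 2·3 + 1
3 = 3·1 + 0
Back-substitute:
1 = 7 − 2·3
1 = −2·24 + 7·7
1 = 7·55 − 16·24
1 = −16·134 + 39·55
55⁻¹ ≡ 39 (mod 134), so k ≡ 39·63 ≡ 45 (mod 134).
x = 39 + 55·45 = 2514.

2514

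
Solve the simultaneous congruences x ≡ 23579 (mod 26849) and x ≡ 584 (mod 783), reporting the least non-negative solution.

Write x = 23579 + 26849·k. Then 26849·k ≡ 584 − 23579 ≡ 495 (mod 783).
Need 26849⁻¹ mod 783. Extended Euclid on (783, 227):
783 = 3×227 + 102
227 = 2×102 + 23
102 = 4×23 + 10
23 = 2×10 + 3
10 = 3×3 + 1
3 = 3×1 + 0
Back-substitute:
1 = 10 − 3·3
1 = −3·23 + 7·10
1 = 7·102 − 31·23
1 = −31·227 + 69·102
1 = 69·783 − 238·227
26849⁻¹ ≡ 545 (mod 783), so k ≡ 545·495 ≡ 423 (mod 783).
x = 23579 + 26849·423 = 11380706.

11380706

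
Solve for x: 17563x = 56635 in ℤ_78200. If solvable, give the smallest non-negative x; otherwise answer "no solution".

43745

First find gcd(17563, 78200):
78200 = 4·17563 + 7948
17563 = 2·7948 + 1667
7948 = 4·1667 + 1280
1667 = 1·1280 + 387
1280 = 3·387 + 119
387 = 3·119 + 30
119 = 3·30 + 29
30 = 1·29 + 1
29 = 29·1 + 0
gcd = 1, so a unique solution mod 78200 exists.
Back-substitute for the Bézout coefficients:
1 = 30 − 29
1 = −119 + 4·30
1 = 4·387 − 13·119
1 = −13·1280 + 43·387
1 = 43·1667 − 56·1280
1 = −56·7948 + 267·1667
1 = 267·17563 − 590·7948
1 = −590·78200 + 2627·17563
So 17563·(2627) ≡ 1 (mod 78200), giving 17563⁻¹ ≡ 2627.
x ≡ 17563⁻¹·56635 ≡ 2627·56635 ≡ 43745 (mod 78200).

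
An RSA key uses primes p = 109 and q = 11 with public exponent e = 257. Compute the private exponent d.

φ(n) = (p−1)(q−1) = 108·10 = 1080.
Need d with 257·d ≡ 1 (mod 1080). Apply the extended Euclidean algorithm:
1080 = 4*257 + 52
257 = 4*52 + 49
52 = 1*49 + 3
49 = 16*3 + 1
3 = 3*1 + 0
Back-substitute:
1 = 49 − 16·3
1 = −16·52 + 17·49
1 = 17·257 − 84·52
1 = −84·1080 + 353·257
So 257·353 ≡ 1 (mod 1080), hence d = 353.

353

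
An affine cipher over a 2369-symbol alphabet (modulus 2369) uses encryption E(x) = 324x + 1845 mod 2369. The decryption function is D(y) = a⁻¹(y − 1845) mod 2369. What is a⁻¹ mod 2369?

1806

Apply the Euclidean algorithm to 2369 and 324:
2369 = 7×324 + 101
324 = 3×101 + 21
101 = 4×21 + 17
21 = 1×17 + 4
17 = 4×4 + 1
4 = 4×1 + 0
Since gcd(324, 2369) = 1, back-substitute to write 1 as a combination:
1 = 17 − 4·4
1 = −4·21 + 5·17
1 = 5·101 − 24·21
1 = −24·324 + 77·101
1 = 77·2369 − 563·324
Hence 324⁻¹ ≡ -563 ≡ 1806 (mod 2369).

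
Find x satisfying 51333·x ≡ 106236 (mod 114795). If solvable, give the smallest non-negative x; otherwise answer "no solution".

First find gcd(51333, 114795):
114795 = 2·51333 + 12129
51333 = 4·12129 + 2817
12129 = 4·2817 + 861
2817 = 3·861 + 234
861 = 3·234 + 159
234 = 1·159 + 75
159 = 2·75 + 9
75 = 8·9 + 3
9 = 3·3 + 0
gcd = 3 and 3 | 106236, so solutions exist. Divide through by 3: 17111x ≡ 35412 (mod 38265).
Now find 17111⁻¹ mod 38265:
38265 = 2*17111 + 4043
17111 = 4*4043 + 939
4043 = 4*939 + 287
939 = 3*287 + 78
287 = 3*78 + 53
78 = 1*53 + 25
53 = 2*25 + 3
25 = 8*3 + 1
3 = 3*1 + 0
Back-substitute:
1 = 25 − 8·3
1 = −8·53 + 17·25
1 = 17·78 − 25·53
1 = −25·287 + 92·78
1 = 92·939 − 301·287
1 = −301·4043 + 1296·939
1 = 1296·17111 − 5485·4043
1 = −5485·38265 + 12266·17111
So 17111⁻¹ ≡ 12266 (mod 38265).
Then x ≡ 12266·35412 ≡ 17577 (mod 38265); the smallest non-negative solution is x = 17577.

17577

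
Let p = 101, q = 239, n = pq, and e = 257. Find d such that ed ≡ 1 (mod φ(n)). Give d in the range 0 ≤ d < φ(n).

2593

φ(n) = (p−1)(q−1) = 100·238 = 23800.
Need d with 257·d ≡ 1 (mod 23800). Apply the extended Euclidean algorithm:
23800 = 92*257 + 156
257 = 1*156 + 101
156 = 1*101 + 55
101 = 1*55 + 46
55 = 1*46 + 9
46 = 5*9 + 1
9 = 9*1 + 0
Back-substitute:
1 = 46 − 5·9
1 = −5·55 + 6·46
1 = 6·101 − 11·55
1 = −11·156 + 17·101
1 = 17·257 − 28·156
1 = −28·23800 + 2593·257
So 257·2593 ≡ 1 (mod 23800), hence d = 2593.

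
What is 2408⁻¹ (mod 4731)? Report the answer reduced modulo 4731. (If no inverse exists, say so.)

167

Apply the Euclidean algorithm to 4731 and 2408:
4731 = 1×2408 + 2323
2408 = 1×2323 + 85
2323 = 27×85 + 28
85 = 3×28 + 1
28 = 28×1 + 0
gcd = 1, so the inverse exists. Back-substitute:
1 = 85 − 3·28
1 = −3·2323 + 82·85
1 = 82·2408 − 85·2323
1 = −85·4731 + 167·2408
So 2408·167 ≡ 1 (mod 4731).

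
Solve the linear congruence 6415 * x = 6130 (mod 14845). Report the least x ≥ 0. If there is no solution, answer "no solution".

First find gcd(6415, 14845):
14845 = 2·6415 + 2015
6415 = 3·2015 + 370
2015 = 5·370 + 165
370 = 2·165 + 40
165 = 4·40 + 5
40 = 8·5 + 0
gcd = 5 and 5 | 6130, so solutions exist. Divide through by 5: 1283x ≡ 1226 (mod 2969).
Now find 1283⁻¹ mod 2969:
2969 = 2×1283 + 403
1283 = 3×403 + 74
403 = 5×74 + 33
74 = 2×33 + 8
33 = 4×8 + 1
8 = 8×1 + 0
Back-substitute:
1 = 33 − 4·8
1 = −4·74 + 9·33
1 = 9·403 − 49·74
1 = −49·1283 + 156·403
1 = 156·2969 − 361·1283
So 1283·(-361) ≡ 1 (mod 2969), i.e. 1283⁻¹ ≡ 2608.
Then x ≡ 2608·1226 ≡ 2764 (mod 2969); the smallest non-negative solution is x = 2764.

2764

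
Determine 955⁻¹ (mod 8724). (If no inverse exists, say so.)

4531

Run Euclid on (8724, 955):
8724 = 9·955 + 129
955 = 7·129 + 52
129 = 2·52 + 25
52 = 2·25 + 2
25 = 12·2 + 1
2 = 2·1 + 0
Since gcd(955, 8724) = 1, back-substitute to write 1 as a combination:
1 = 25 − 12·2
1 = −12·52 + 25·25
1 = 25·129 − 62·52
1 = −62·955 + 459·129
1 = 459·8724 − 4193·955
Hence 955⁻¹ ≡ -4193 ≡ 4531 (mod 8724).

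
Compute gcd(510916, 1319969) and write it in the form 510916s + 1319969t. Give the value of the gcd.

Repeated division:
1319969 = 2·510916 + 298137
510916 = 1·298137 + 212779
298137 = 1·212779 + 85358
212779 = 2·85358 + 42063
85358 = 2·42063 + 1232
42063 = 34·1232 + 175
1232 = 7·175 + 7
175 = 25·7 + 0
gcd(510916, 1319969) = 7.
Working backward:
7 = 1232 − 7·175
7 = −7·42063 + 239·1232
7 = 239·85358 − 485·42063
7 = −485·212779 + 1209·85358
7 = 1209·298137 − 1694·212779
7 = −1694·510916 + 2903·298137
7 = 2903·1319969 − 7500·510916
So 7 = (2903)·1319969 + (-7500)·510916.

7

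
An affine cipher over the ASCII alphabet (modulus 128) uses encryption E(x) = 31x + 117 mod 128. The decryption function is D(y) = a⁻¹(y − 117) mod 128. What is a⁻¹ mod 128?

95

gcd(128, 31) by repeated division:
128 = 4×31 + 4
31 = 7×4 + 3
4 = 1×3 + 1
3 = 3×1 + 0
The gcd is 1. Working backward:
1 = 4 − 3
1 = −31 + 8·4
1 = 8·128 − 33·31
Thus 31·(-33) ≡ 1 (mod 128); reducing, -33 mod 128 = 95.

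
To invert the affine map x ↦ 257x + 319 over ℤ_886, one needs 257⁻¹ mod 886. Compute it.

755

Apply the Euclidean algorithm to 886 and 257:
886 = 3·257 + 115
257 = 2·115 + 27
115 = 4·27 + 7
27 = 3·7 + 6
7 = 1·6 + 1
6 = 6·1 + 0
gcd = 1, so the inverse exists. Back-substitute:
1 = 7 − 6
1 = −27 + 4·7
1 = 4·115 − 17·27
1 = −17·257 + 38·115
1 = 38·886 − 131·257
Thus 257·(-131) ≡ 1 (mod 886); reducing, -131 mod 886 = 755.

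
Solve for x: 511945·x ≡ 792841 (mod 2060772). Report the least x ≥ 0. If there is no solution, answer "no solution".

First find gcd(511945, 2060772):
2060772 = 4×511945 + 12992
511945 = 39×12992 + 5257
12992 = 2×5257 + 2478
5257 = 2×2478 + 301
2478 = 8×301 + 70
301 = 4×70 + 21
70 = 3×21 + 7
21 = 3×7 + 0
gcd = 7 and 7 | 792841, so solutions exist. Divide through by 7: 73135x ≡ 113263 (mod 294396).
Now find 73135⁻¹ mod 294396:
294396 = 4×73135 + 1856
73135 = 39×1856 + 751
1856 = 2×751 + 354
751 = 2×354 + 43
354 = 8×43 + 10
43 = 4×10 + 3
10 = 3×3 + 1
3 = 3×1 + 0
Back-substitute:
1 = 10 − 3·3
1 = −3·43 + 13·10
1 = 13·354 − 107·43
1 = −107·751 + 227·354
1 = 227·1856 − 561·751
1 = −561·73135 + 22106·1856
1 = 22106·294396 − 88985·73135
So 73135·(-88985) ≡ 1 (mod 294396), i.e. 73135⁻¹ ≡ 205411.
Then x ≡ 205411·113263 ≡ 233401 (mod 294396); the smallest non-negative solution is x = 233401.

233401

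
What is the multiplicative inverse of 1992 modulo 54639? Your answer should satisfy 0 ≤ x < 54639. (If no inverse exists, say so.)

no inverse exists

Compute gcd(1992, 54639):
54639 = 27·1992 + 855
1992 = 2·855 + 282
855 = 3·282 + 9
282 = 31·9 + 3
9 = 3·3 + 0
gcd(1992, 54639) = 3 ≠ 1, so 1992 has no multiplicative inverse modulo 54639.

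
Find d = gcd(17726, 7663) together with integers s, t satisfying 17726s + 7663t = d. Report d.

Repeated division:
17726 = 2·7663 + 2400
7663 = 3·2400 + 463
2400 = 5·463 + 85
463 = 5·85 + 38
85 = 2·38 + 9
38 = 4·9 + 2
9 = 4·2 + 1
2 = 2·1 + 0
gcd(17726, 7663) = 1.
Working backward:
1 = 9 − 4·2
1 = −4·38 + 17·9
1 = 17·85 − 38·38
1 = −38·463 + 207·85
1 = 207·2400 − 1073·463
1 = −1073·7663 + 3426·2400
1 = 3426·17726 − 7925·7663
So 1 = (3426)·17726 + (-7925)·7663.

1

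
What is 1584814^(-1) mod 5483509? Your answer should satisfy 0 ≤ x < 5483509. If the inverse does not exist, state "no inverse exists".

1688036

gcd(5483509, 1584814) by repeated division:
5483509 = 3×1584814 + 729067
1584814 = 2×729067 + 126680
729067 = 5×126680 + 95667
126680 = 1×95667 + 31013
95667 = 3×31013 + 2628
31013 = 11×2628 + 2105
2628 = 1×2105 + 523
2105 = 4×523 + 13
523 = 40×13 + 3
13 = 4×3 + 1
3 = 3×1 + 0
Since gcd(1584814, 5483509) = 1, back-substitute to write 1 as a combination:
1 = 13 − 4·3
1 = −4·523 + 161·13
1 = 161·2105 − 648·523
1 = −648·2628 + 809·2105
1 = 809·31013 − 9547·2628
1 = −9547·95667 + 29450·31013
1 = 29450·126680 − 38997·95667
1 = −38997·729067 + 224435·126680
1 = 224435·1584814 − 487867·729067
1 = −487867·5483509 + 1688036·1584814
So 1584814·1688036 ≡ 1 (mod 5483509).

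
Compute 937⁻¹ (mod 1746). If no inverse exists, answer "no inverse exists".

Apply the Euclidean algorithm to 1746 and 937:
1746 = 1*937 + 809
937 = 1*809 + 128
809 = 6*128 + 41
128 = 3*41 + 5
41 = 8*5 + 1
5 = 5*1 + 0
Since gcd(937, 1746) = 1, back-substitute to write 1 as a combination:
1 = 41 − 8·5
1 = −8·128 + 25·41
1 = 25·809 − 158·128
1 = −158·937 + 183·809
1 = 183·1746 − 341·937
So 937·(-341) ≡ 1 (mod 1746), and -341 ≡ 1405 (mod 1746).

1405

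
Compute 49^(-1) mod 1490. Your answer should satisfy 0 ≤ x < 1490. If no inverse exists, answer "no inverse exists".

669

Run Euclid on (1490, 49):
1490 = 30·49 + 20
49 = 2·20 + 9
20 = 2·9 + 2
9 = 4·2 + 1
2 = 2·1 + 0
Since gcd(49, 1490) = 1, back-substitute to write 1 as a combination:
1 = 9 − 4·2
1 = −4·20 + 9·9
1 = 9·49 − 22·20
1 = −22·1490 + 669·49
So 49·669 ≡ 1 (mod 1490).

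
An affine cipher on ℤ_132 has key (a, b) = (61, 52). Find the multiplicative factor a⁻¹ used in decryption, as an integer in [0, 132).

Apply the Euclidean algorithm to 132 and 61:
132 = 2·61 + 10
61 = 6·10 + 1
10 = 10·1 + 0
gcd = 1, so the inverse exists. Back-substitute:
1 = 61 − 6·10
1 = −6·132 + 13·61
So 61·13 ≡ 1 (mod 132).

13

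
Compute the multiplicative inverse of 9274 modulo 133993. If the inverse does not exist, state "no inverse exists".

Extended Euclidean algorithm:
133993 = 14×9274 + 4157
9274 = 2×4157 + 960
4157 = 4×960 + 317
960 = 3×317 + 9
317 = 35×9 + 2
9 = 4×2 + 1
2 = 2×1 + 0
The gcd is 1. Working backward:
1 = 9 − 4·2
1 = −4·317 + 141·9
1 = 141·960 − 427·317
1 = −427·4157 + 1849·960
1 = 1849·9274 − 4125·4157
1 = −4125·133993 + 59599·9274
So 9274·59599 ≡ 1 (mod 133993).

59599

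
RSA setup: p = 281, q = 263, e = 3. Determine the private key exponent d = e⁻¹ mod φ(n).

48907

φ(n) = (p−1)(q−1) = 280·262 = 73360.
Need d with 3·d ≡ 1 (mod 73360). Apply the extended Euclidean algorithm:
73360 = 24453·3 + 1
3 = 3·1 + 0
Back-substitute:
1 = 73360 − 24453·3
So 3·(-24453) ≡ 1 (mod 73360), hence d ≡ -24453 ≡ 48907 (mod 73360).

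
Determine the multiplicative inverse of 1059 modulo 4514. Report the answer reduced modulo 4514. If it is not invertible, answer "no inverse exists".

4173

gcd(4514, 1059) by repeated division:
4514 = 4*1059 + 278
1059 = 3*278 + 225
278 = 1*225 + 53
225 = 4*53 + 13
53 = 4*13 + 1
13 = 13*1 + 0
The gcd is 1. Working backward:
1 = 53 − 4·13
1 = −4·225 + 17·53
1 = 17·278 − 21·225
1 = −21·1059 + 80·278
1 = 80·4514 − 341·1059
Thus 1059·(-341) ≡ 1 (mod 4514); reducing, -341 mod 4514 = 4173.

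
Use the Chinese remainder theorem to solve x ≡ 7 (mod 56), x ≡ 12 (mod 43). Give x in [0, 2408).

Write x = 7 + 56·k. Then 56·k ≡ 12 − 7 ≡ 5 (mod 43).
Need 56⁻¹ mod 43. Extended Euclid on (43, 13):
43 = 3*13 + 4
13 = 3*4 + 1
4 = 4*1 + 0
Back-substitute:
1 = 13 − 3·4
1 = −3·43 + 10·13
56⁻¹ ≡ 10 (mod 43), so k ≡ 10·5 ≡ 7 (mod 43).
x = 7 + 56·7 = 399.

399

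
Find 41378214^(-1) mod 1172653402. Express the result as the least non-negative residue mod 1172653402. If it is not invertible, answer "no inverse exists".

Compute gcd(41378214, 1172653402):
1172653402 = 28×41378214 + 14063410
41378214 = 2×14063410 + 13251394
14063410 = 1×13251394 + 812016
13251394 = 16×812016 + 259138
812016 = 3×259138 + 34602
259138 = 7×34602 + 16924
34602 = 2×16924 + 754
16924 = 22×754 + 336
754 = 2×336 + 82
336 = 4×82 + 8
82 = 10×8 + 2
8 = 4×2 + 0
The gcd is 2, not 1, hence no inverse exists.

no inverse exists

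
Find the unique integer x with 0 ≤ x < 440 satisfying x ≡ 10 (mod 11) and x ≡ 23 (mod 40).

Write x = 10 + 11·k. Then 11·k ≡ 23 − 10 ≡ 13 (mod 40).
Need 11⁻¹ mod 40. Extended Euclid on (40, 11):
40 = 3*11 + 7
11 = 1*7 + 4
7 = 1*4 + 3
4 = 1*3 + 1
3 = 3*1 + 0
Back-substitute:
1 = 4 − 3
1 = −7 + 2·4
1 = 2·11 − 3·7
1 = −3·40 + 11·11
11⁻¹ ≡ 11 (mod 40), so k ≡ 11·13 ≡ 23 (mod 40).
x = 10 + 11·23 = 263.

263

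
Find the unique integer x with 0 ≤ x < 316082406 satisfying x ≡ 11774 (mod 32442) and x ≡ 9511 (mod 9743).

Write x = 11774 + 32442·k. Then 32442·k ≡ 9511 − 11774 ≡ 7480 (mod 9743).
Need 32442⁻¹ mod 9743. Extended Euclid on (9743, 3213):
9743 = 3*3213 + 104
3213 = 30*104 + 93
104 = 1*93 + 11
93 = 8*11 + 5
11 = 2*5 + 1
5 = 5*1 + 0
Back-substitute:
1 = 11 − 2·5
1 = −2·93 + 17·11
1 = 17·104 − 19·93
1 = −19·3213 + 587·104
1 = 587·9743 − 1780·3213
32442⁻¹ ≡ 7963 (mod 9743), so k ≡ 7963·7480 ≡ 4281 (mod 9743).
x = 11774 + 32442·4281 = 138895976.

138895976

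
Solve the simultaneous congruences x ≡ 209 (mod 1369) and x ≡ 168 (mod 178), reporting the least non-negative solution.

80980

Write x = 209 + 1369·k. Then 1369·k ≡ 168 − 209 ≡ 137 (mod 178).
Need 1369⁻¹ mod 178. Extended Euclid on (178, 123):
178 = 1×123 + 55
123 = 2×55 + 13
55 = 4×13 + 3
13 = 4×3 + 1
3 = 3×1 + 0
Back-substitute:
1 = 13 − 4·3
1 = −4·55 + 17·13
1 = 17·123 − 38·55
1 = −38·178 + 55·123
1369⁻¹ ≡ 55 (mod 178), so k ≡ 55·137 ≡ 59 (mod 178).
x = 209 + 1369·59 = 80980.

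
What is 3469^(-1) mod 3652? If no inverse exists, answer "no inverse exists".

3193

Extended Euclidean algorithm:
3652 = 1·3469 + 183
3469 = 18·183 + 175
183 = 1·175 + 8
175 = 21·8 + 7
8 = 1·7 + 1
7 = 7·1 + 0
Since gcd(3469, 3652) = 1, back-substitute to write 1 as a combination:
1 = 8 − 7
1 = −175 + 22·8
1 = 22·183 − 23·175
1 = −23·3469 + 436·183
1 = 436·3652 − 459·3469
Hence 3469⁻¹ ≡ -459 ≡ 3193 (mod 3652).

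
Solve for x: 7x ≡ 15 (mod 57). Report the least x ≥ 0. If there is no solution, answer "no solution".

51

First find gcd(7, 57):
57 = 8*7 + 1
7 = 7*1 + 0
gcd = 1, so a unique solution mod 57 exists.
Back-substitute for the Bézout coefficients:
1 = 57 − 8·7
So 7·(-8) ≡ 1 (mod 57), giving 7⁻¹ ≡ 49.
x ≡ 7⁻¹·15 ≡ 49·15 ≡ 51 (mod 57).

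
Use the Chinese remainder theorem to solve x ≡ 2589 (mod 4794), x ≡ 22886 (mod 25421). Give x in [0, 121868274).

97766631

Write x = 2589 + 4794·k. Then 4794·k ≡ 22886 − 2589 ≡ 20297 (mod 25421).
Need 4794⁻¹ mod 25421. Extended Euclid on (25421, 4794):
25421 = 5×4794 + 1451
4794 = 3×1451 + 441
1451 = 3×441 + 128
441 = 3×128 + 57
128 = 2×57 + 14
57 = 4×14 + 1
14 = 14×1 + 0
Back-substitute:
1 = 57 − 4·14
1 = −4·128 + 9·57
1 = 9·441 − 31·128
1 = −31·1451 + 102·441
1 = 102·4794 − 337·1451
1 = −337·25421 + 1787·4794
4794⁻¹ ≡ 1787 (mod 25421), so k ≡ 1787·20297 ≡ 20393 (mod 25421).
x = 2589 + 4794·20393 = 97766631.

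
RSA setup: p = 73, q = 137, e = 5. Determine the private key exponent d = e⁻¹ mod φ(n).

φ(n) = (p−1)(q−1) = 72·136 = 9792.
Need d with 5·d ≡ 1 (mod 9792). Apply the extended Euclidean algorithm:
9792 = 1958*5 + 2
5 = 2*2 + 1
2 = 2*1 + 0
Back-substitute:
1 = 5 − 2·2
1 = −2·9792 + 3917·5
So 5·3917 ≡ 1 (mod 9792), hence d = 3917.

3917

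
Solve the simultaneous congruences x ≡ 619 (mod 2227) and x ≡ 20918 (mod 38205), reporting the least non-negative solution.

59009438

Write x = 619 + 2227·k. Then 2227·k ≡ 20918 − 619 ≡ 20299 (mod 38205).
Need 2227⁻¹ mod 38205. Extended Euclid on (38205, 2227):
38205 = 17·2227 + 346
2227 = 6·346 + 151
346 = 2·151 + 44
151 = 3·44 + 19
44 = 2·19 + 6
19 = 3·6 + 1
6 = 6·1 + 0
Back-substitute:
1 = 19 − 3·6
1 = −3·44 + 7·19
1 = 7·151 − 24·44
1 = −24·346 + 55·151
1 = 55·2227 − 354·346
1 = −354·38205 + 6073·2227
2227⁻¹ ≡ 6073 (mod 38205), so k ≡ 6073·20299 ≡ 26497 (mod 38205).
x = 619 + 2227·26497 = 59009438.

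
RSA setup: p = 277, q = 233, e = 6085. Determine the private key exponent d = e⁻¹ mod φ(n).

φ(n) = (p−1)(q−1) = 276·232 = 64032.
Need d with 6085·d ≡ 1 (mod 64032). Apply the extended Euclidean algorithm:
64032 = 10×6085 + 3182
6085 = 1×3182 + 2903
3182 = 1×2903 + 279
2903 = 10×279 + 113
279 = 2×113 + 53
113 = 2×53 + 7
53 = 7×7 + 4
7 = 1×4 + 3
4 = 1×3 + 1
3 = 3×1 + 0
Back-substitute:
1 = 4 − 3
1 = −7 + 2·4
1 = 2·53 − 15·7
1 = −15·113 + 32·53
1 = 32·279 − 79·113
1 = −79·2903 + 822·279
1 = 822·3182 − 901·2903
1 = −901·6085 + 1723·3182
1 = 1723·64032 − 18131·6085
So 6085·(-18131) ≡ 1 (mod 64032), hence d ≡ -18131 ≡ 45901 (mod 64032).

45901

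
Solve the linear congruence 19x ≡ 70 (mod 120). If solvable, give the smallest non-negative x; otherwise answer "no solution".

First find gcd(19, 120):
120 = 6*19 + 6
19 = 3*6 + 1
6 = 6*1 + 0
gcd = 1, so a unique solution mod 120 exists.
Back-substitute for the Bézout coefficients:
1 = 19 − 3·6
1 = −3·120 + 19·19
So 19·(19) ≡ 1 (mod 120), giving 19⁻¹ ≡ 19.
x ≡ 19⁻¹·70 ≡ 19·70 ≡ 10 (mod 120).

10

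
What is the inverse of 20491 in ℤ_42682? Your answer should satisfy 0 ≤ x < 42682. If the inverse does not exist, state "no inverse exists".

Apply the Euclidean algorithm to 42682 and 20491:
42682 = 2×20491 + 1700
20491 = 12×1700 + 91
1700 = 18×91 + 62
91 = 1×62 + 29
62 = 2×29 + 4
29 = 7×4 + 1
4 = 4×1 + 0
The gcd is 1. Working backward:
1 = 29 − 7·4
1 = −7·62 + 15·29
1 = 15·91 − 22·62
1 = −22·1700 + 411·91
1 = 411·20491 − 4954·1700
1 = −4954·42682 + 10319·20491
So 20491·10319 ≡ 1 (mod 42682).

10319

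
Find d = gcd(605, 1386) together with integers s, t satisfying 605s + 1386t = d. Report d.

11

Apply Euclid's algorithm to 1386 and 605:
1386 = 2×605 + 176
605 = 3×176 + 77
176 = 2×77 + 22
77 = 3×22 + 11
22 = 2×11 + 0
gcd(605, 1386) = 11.
Express as a combination:
11 = 77 − 3·22
11 = −3·176 + 7·77
11 = 7·605 − 24·176
11 = −24·1386 + 55·605
So 11 = (-24)·1386 + (55)·605.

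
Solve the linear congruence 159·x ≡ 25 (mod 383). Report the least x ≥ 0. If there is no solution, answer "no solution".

First find gcd(159, 383):
383 = 2×159 + 65
159 = 2×65 + 29
65 = 2×29 + 7
29 = 4×7 + 1
7 = 7×1 + 0
gcd = 1, so a unique solution mod 383 exists.
Back-substitute for the Bézout coefficients:
1 = 29 − 4·7
1 = −4·65 + 9·29
1 = 9·159 − 22·65
1 = −22·383 + 53·159
So 159·(53) ≡ 1 (mod 383), giving 159⁻¹ ≡ 53.
x ≡ 159⁻¹·25 ≡ 53·25 ≡ 176 (mod 383).

176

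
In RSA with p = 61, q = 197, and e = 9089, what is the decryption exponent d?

φ(n) = (p−1)(q−1) = 60·196 = 11760.
Need d with 9089·d ≡ 1 (mod 11760). Apply the extended Euclidean algorithm:
11760 = 1×9089 + 2671
9089 = 3×2671 + 1076
2671 = 2×1076 + 519
1076 = 2×519 + 38
519 = 13×38 + 25
38 = 1×25 + 13
25 = 1×13 + 12
13 = 1×12 + 1
12 = 12×1 + 0
Back-substitute:
1 = 13 − 12
1 = −25 + 2·13
1 = 2·38 − 3·25
1 = −3·519 + 41·38
1 = 41·1076 − 85·519
1 = −85·2671 + 211·1076
1 = 211·9089 − 718·2671
1 = −718·11760 + 929·9089
So 9089·929 ≡ 1 (mod 11760), hence d = 929.

929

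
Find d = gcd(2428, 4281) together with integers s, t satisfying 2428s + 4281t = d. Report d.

1

Repeated division:
4281 = 1×2428 + 1853
2428 = 1×1853 + 575
1853 = 3×575 + 128
575 = 4×128 + 63
128 = 2×63 + 2
63 = 31×2 + 1
2 = 2×1 + 0
gcd(2428, 4281) = 1.
Working backward:
1 = 63 − 31·2
1 = −31·128 + 63·63
1 = 63·575 − 283·128
1 = −283·1853 + 912·575
1 = 912·2428 − 1195·1853
1 = −1195·4281 + 2107·2428
So 1 = (-1195)·4281 + (2107)·2428.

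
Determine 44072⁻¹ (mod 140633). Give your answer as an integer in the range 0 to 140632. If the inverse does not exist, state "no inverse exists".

Extended Euclidean algorithm:
140633 = 3·44072 + 8417
44072 = 5·8417 + 1987
8417 = 4·1987 + 469
1987 = 4·469 + 111
469 = 4·111 + 25
111 = 4·25 + 11
25 = 2·11 + 3
11 = 3·3 + 2
3 = 1·2 + 1
2 = 2·1 + 0
gcd = 1, so the inverse exists. Back-substitute:
1 = 3 − 2
1 = −11 + 4·3
1 = 4·25 − 9·11
1 = −9·111 + 40·25
1 = 40·469 − 169·111
1 = −169·1987 + 716·469
1 = 716·8417 − 3033·1987
1 = −3033·44072 + 15881·8417
1 = 15881·140633 − 50676·44072
So 44072·(-50676) ≡ 1 (mod 140633), and -50676 ≡ 89957 (mod 140633).

89957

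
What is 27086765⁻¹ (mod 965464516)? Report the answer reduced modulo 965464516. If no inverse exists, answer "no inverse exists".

727533529

Apply the Euclidean algorithm to 965464516 and 27086765:
965464516 = 35·27086765 + 17427741
27086765 = 1·17427741 + 9659024
17427741 = 1·9659024 + 7768717
9659024 = 1·7768717 + 1890307
7768717 = 4·1890307 + 207489
1890307 = 9·207489 + 22906
207489 = 9·22906 + 1335
22906 = 17·1335 + 211
1335 = 6·211 + 69
211 = 3·69 + 4
69 = 17·4 + 1
4 = 4·1 + 0
gcd = 1, so the inverse exists. Back-substitute:
1 = 69 − 17·4
1 = −17·211 + 52·69
1 = 52·1335 − 329·211
1 = −329·22906 + 5645·1335
1 = 5645·207489 − 51134·22906
1 = −51134·1890307 + 465851·207489
1 = 465851·7768717 − 1914538·1890307
1 = −1914538·9659024 + 2380389·7768717
1 = 2380389·17427741 − 4294927·9659024
1 = −4294927·27086765 + 6675316·17427741
1 = 6675316·965464516 − 237930987·27086765
Hence 27086765⁻¹ ≡ -237930987 ≡ 727533529 (mod 965464516).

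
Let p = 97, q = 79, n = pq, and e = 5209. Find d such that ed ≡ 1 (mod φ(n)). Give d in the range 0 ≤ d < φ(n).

φ(n) = (p−1)(q−1) = 96·78 = 7488.
Need d with 5209·d ≡ 1 (mod 7488). Apply the extended Euclidean algorithm:
7488 = 1*5209 + 2279
5209 = 2*2279 + 651
2279 = 3*651 + 326
651 = 1*326 + 325
326 = 1*325 + 1
325 = 325*1 + 0
Back-substitute:
1 = 326 − 325
1 = −651 + 2·326
1 = 2·2279 − 7·651
1 = −7·5209 + 16·2279
1 = 16·7488 − 23·5209
So 5209·(-23) ≡ 1 (mod 7488), hence d ≡ -23 ≡ 7465 (mod 7488).

7465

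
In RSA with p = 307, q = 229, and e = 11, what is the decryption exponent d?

57083

φ(n) = (p−1)(q−1) = 306·228 = 69768.
Need d with 11·d ≡ 1 (mod 69768). Apply the extended Euclidean algorithm:
69768 = 6342×11 + 6
11 = 1×6 + 5
6 = 1×5 + 1
5 = 5×1 + 0
Back-substitute:
1 = 6 − 5
1 = −11 + 2·6
1 = 2·69768 − 12685·11
So 11·(-12685) ≡ 1 (mod 69768), hence d ≡ -12685 ≡ 57083 (mod 69768).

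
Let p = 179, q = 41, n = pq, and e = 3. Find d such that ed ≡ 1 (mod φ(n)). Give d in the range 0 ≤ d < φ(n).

4747

φ(n) = (p−1)(q−1) = 178·40 = 7120.
Need d with 3·d ≡ 1 (mod 7120). Apply the extended Euclidean algorithm:
7120 = 2373·3 + 1
3 = 3·1 + 0
Back-substitute:
1 = 7120 − 2373·3
So 3·(-2373) ≡ 1 (mod 7120), hence d ≡ -2373 ≡ 4747 (mod 7120).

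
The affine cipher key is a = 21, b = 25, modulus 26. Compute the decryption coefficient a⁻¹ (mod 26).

Extended Euclidean algorithm:
26 = 1·21 + 5
21 = 4·5 + 1
5 = 5·1 + 0
Since gcd(21, 26) = 1, back-substitute to write 1 as a combination:
1 = 21 − 4·5
1 = −4·26 + 5·21
So 21·5 ≡ 1 (mod 26).

5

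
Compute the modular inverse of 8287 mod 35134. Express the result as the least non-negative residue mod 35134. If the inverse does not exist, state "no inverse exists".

8297

gcd(35134, 8287) by repeated division:
35134 = 4·8287 + 1986
8287 = 4·1986 + 343
1986 = 5·343 + 271
343 = 1·271 + 72
271 = 3·72 + 55
72 = 1·55 + 17
55 = 3·17 + 4
17 = 4·4 + 1
4 = 4·1 + 0
Since gcd(8287, 35134) = 1, back-substitute to write 1 as a combination:
1 = 17 − 4·4
1 = −4·55 + 13·17
1 = 13·72 − 17·55
1 = −17·271 + 64·72
1 = 64·343 − 81·271
1 = −81·1986 + 469·343
1 = 469·8287 − 1957·1986
1 = −1957·35134 + 8297·8287
So 8287·8297 ≡ 1 (mod 35134).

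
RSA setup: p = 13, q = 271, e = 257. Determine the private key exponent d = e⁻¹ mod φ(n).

353

φ(n) = (p−1)(q−1) = 12·270 = 3240.
Need d with 257·d ≡ 1 (mod 3240). Apply the extended Euclidean algorithm:
3240 = 12·257 + 156
257 = 1·156 + 101
156 = 1·101 + 55
101 = 1·55 + 46
55 = 1·46 + 9
46 = 5·9 + 1
9 = 9·1 + 0
Back-substitute:
1 = 46 − 5·9
1 = −5·55 + 6·46
1 = 6·101 − 11·55
1 = −11·156 + 17·101
1 = 17·257 − 28·156
1 = −28·3240 + 353·257
So 257·353 ≡ 1 (mod 3240), hence d = 353.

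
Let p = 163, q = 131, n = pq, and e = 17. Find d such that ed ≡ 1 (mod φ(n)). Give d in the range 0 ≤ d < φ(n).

7433

φ(n) = (p−1)(q−1) = 162·130 = 21060.
Need d with 17·d ≡ 1 (mod 21060). Apply the extended Euclidean algorithm:
21060 = 1238×17 + 14
17 = 1×14 + 3
14 = 4×3 + 2
3 = 1×2 + 1
2 = 2×1 + 0
Back-substitute:
1 = 3 − 2
1 = −14 + 5·3
1 = 5·17 − 6·14
1 = −6·21060 + 7433·17
So 17·7433 ≡ 1 (mod 21060), hence d = 7433.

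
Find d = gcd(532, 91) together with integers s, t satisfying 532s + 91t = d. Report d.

Repeated division:
532 = 5·91 + 77
91 = 1·77 + 14
77 = 5·14 + 7
14 = 2·7 + 0
gcd(532, 91) = 7.
Back-substituting:
7 = 77 − 5·14
7 = −5·91 + 6·77
7 = 6·532 − 35·91
So 7 = (6)·532 + (-35)·91.

7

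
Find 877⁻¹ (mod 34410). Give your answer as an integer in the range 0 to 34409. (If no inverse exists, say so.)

gcd(34410, 877) by repeated division:
34410 = 39*877 + 207
877 = 4*207 + 49
207 = 4*49 + 11
49 = 4*11 + 5
11 = 2*5 + 1
5 = 5*1 + 0
Since gcd(877, 34410) = 1, back-substitute to write 1 as a combination:
1 = 11 − 2·5
1 = −2·49 + 9·11
1 = 9·207 − 38·49
1 = −38·877 + 161·207
1 = 161·34410 − 6317·877
Thus 877·(-6317) ≡ 1 (mod 34410); reducing, -6317 mod 34410 = 28093.

28093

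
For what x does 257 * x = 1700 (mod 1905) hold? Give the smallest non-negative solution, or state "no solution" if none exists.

355

First find gcd(257, 1905):
1905 = 7*257 + 106
257 = 2*106 + 45
106 = 2*45 + 16
45 = 2*16 + 13
16 = 1*13 + 3
13 = 4*3 + 1
3 = 3*1 + 0
gcd = 1, so a unique solution mod 1905 exists.
Back-substitute for the Bézout coefficients:
1 = 13 − 4·3
1 = −4·16 + 5·13
1 = 5·45 − 14·16
1 = −14·106 + 33·45
1 = 33·257 − 80·106
1 = −80·1905 + 593·257
So 257·(593) ≡ 1 (mod 1905), giving 257⁻¹ ≡ 593.
x ≡ 257⁻¹·1700 ≡ 593·1700 ≡ 355 (mod 1905).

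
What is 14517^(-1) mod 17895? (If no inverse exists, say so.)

Euclidean algorithm on 17895, 14517:
17895 = 1·14517 + 3378
14517 = 4·3378 + 1005
3378 = 3·1005 + 363
1005 = 2·363 + 279
363 = 1·279 + 84
279 = 3·84 + 27
84 = 3·27 + 3
27 = 9·3 + 0
gcd(14517, 17895) = 3 ≠ 1, so 14517 has no multiplicative inverse modulo 17895.

no inverse exists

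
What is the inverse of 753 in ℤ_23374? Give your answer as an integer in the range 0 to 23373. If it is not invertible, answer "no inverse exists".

5277

gcd(23374, 753) by repeated division:
23374 = 31·753 + 31
753 = 24·31 + 9
31 = 3·9 + 4
9 = 2·4 + 1
4 = 4·1 + 0
The gcd is 1. Working backward:
1 = 9 − 2·4
1 = −2·31 + 7·9
1 = 7·753 − 170·31
1 = −170·23374 + 5277·753
So 753·5277 ≡ 1 (mod 23374).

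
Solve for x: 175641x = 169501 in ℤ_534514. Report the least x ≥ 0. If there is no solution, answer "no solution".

315811

First find gcd(175641, 534514):
534514 = 3×175641 + 7591
175641 = 23×7591 + 1048
7591 = 7×1048 + 255
1048 = 4×255 + 28
255 = 9×28 + 3
28 = 9×3 + 1
3 = 3×1 + 0
gcd = 1, so a unique solution mod 534514 exists.
Back-substitute for the Bézout coefficients:
1 = 28 − 9·3
1 = −9·255 + 82·28
1 = 82·1048 − 337·255
1 = −337·7591 + 2441·1048
1 = 2441·175641 − 56480·7591
1 = −56480·534514 + 171881·175641
So 175641·(171881) ≡ 1 (mod 534514), giving 175641⁻¹ ≡ 171881.
x ≡ 175641⁻¹·169501 ≡ 171881·169501 ≡ 315811 (mod 534514).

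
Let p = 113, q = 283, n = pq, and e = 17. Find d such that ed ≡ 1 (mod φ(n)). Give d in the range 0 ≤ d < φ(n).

φ(n) = (p−1)(q−1) = 112·282 = 31584.
Need d with 17·d ≡ 1 (mod 31584). Apply the extended Euclidean algorithm:
31584 = 1857×17 + 15
17 = 1×15 + 2
15 = 7×2 + 1
2 = 2×1 + 0
Back-substitute:
1 = 15 − 7·2
1 = −7·17 + 8·15
1 = 8·31584 − 14863·17
So 17·(-14863) ≡ 1 (mod 31584), hence d ≡ -14863 ≡ 16721 (mod 31584).

16721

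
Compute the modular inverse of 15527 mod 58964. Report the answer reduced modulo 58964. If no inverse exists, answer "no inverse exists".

9471

gcd(58964, 15527) by repeated division:
58964 = 3×15527 + 12383
15527 = 1×12383 + 3144
12383 = 3×3144 + 2951
3144 = 1×2951 + 193
2951 = 15×193 + 56
193 = 3×56 + 25
56 = 2×25 + 6
25 = 4×6 + 1
6 = 6×1 + 0
The gcd is 1. Working backward:
1 = 25 − 4·6
1 = −4·56 + 9·25
1 = 9·193 − 31·56
1 = −31·2951 + 474·193
1 = 474·3144 − 505·2951
1 = −505·12383 + 1989·3144
1 = 1989·15527 − 2494·12383
1 = −2494·58964 + 9471·15527
So 15527·9471 ≡ 1 (mod 58964).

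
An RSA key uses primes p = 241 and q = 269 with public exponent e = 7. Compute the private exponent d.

φ(n) = (p−1)(q−1) = 240·268 = 64320.
Need d with 7·d ≡ 1 (mod 64320). Apply the extended Euclidean algorithm:
64320 = 9188·7 + 4
7 = 1·4 + 3
4 = 1·3 + 1
3 = 3·1 + 0
Back-substitute:
1 = 4 − 3
1 = −7 + 2·4
1 = 2·64320 − 18377·7
So 7·(-18377) ≡ 1 (mod 64320), hence d ≡ -18377 ≡ 45943 (mod 64320).

45943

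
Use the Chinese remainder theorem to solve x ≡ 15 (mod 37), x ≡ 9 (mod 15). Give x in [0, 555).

459

Write x = 15 + 37·k. Then 37·k ≡ 9 − 15 ≡ 9 (mod 15).
Need 37⁻¹ mod 15. Extended Euclid on (15, 7):
15 = 2·7 + 1
7 = 7·1 + 0
Back-substitute:
1 = 15 − 2·7
37⁻¹ ≡ 13 (mod 15), so k ≡ 13·9 ≡ 12 (mod 15).
x = 15 + 37·12 = 459.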